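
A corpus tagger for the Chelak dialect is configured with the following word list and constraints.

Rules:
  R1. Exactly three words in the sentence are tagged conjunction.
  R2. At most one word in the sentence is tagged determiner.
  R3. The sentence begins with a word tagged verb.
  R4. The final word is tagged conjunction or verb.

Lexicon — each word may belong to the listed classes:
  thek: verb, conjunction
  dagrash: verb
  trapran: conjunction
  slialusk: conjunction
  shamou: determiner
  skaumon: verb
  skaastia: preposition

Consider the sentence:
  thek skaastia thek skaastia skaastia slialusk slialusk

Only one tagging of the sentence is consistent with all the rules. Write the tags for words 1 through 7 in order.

verb preposition conjunction preposition preposition conjunction conjunction

Candidates per position — 1:thek {verb,conjunction}; 2:skaastia {preposition}; 3:thek {verb,conjunction}; 4:skaastia {preposition}; 5:skaastia {preposition}; 6:slialusk {conjunction}; 7:slialusk {conjunction}.
If word 1 were conjunction, no tagging could satisfy rule 3; so word 1 is verb.
If word 3 were verb, no tagging could satisfy rule 1; so word 3 is conjunction.
That leaves exactly one tagging: verb preposition conjunction preposition preposition conjunction conjunction.
Verifying each rule — rule 1 ok; rule 2 ok; rule 3 ok; rule 4 ok.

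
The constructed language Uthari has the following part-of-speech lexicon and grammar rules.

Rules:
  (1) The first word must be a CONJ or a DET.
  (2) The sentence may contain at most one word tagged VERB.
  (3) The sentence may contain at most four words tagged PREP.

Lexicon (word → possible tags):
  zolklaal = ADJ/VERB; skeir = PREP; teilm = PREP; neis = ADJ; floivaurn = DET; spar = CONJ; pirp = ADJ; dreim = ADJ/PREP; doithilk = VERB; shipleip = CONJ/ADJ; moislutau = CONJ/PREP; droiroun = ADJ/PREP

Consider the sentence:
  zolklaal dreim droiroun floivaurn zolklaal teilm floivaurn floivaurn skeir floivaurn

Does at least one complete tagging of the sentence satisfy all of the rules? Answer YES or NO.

Candidates per position — 1:zolklaal {ADJ,VERB}; 2:dreim {ADJ,PREP}; 3:droiroun {ADJ,PREP}; 4:floivaurn {DET}; 5:zolklaal {ADJ,VERB}; 6:teilm {PREP}; 7:floivaurn {DET}; 8:floivaurn {DET}; 9:skeir {PREP}; 10:floivaurn {DET}.
Rule 1 cannot be satisfied by any choice of tags from the lexicon.
So there is no consistent tagging.

NO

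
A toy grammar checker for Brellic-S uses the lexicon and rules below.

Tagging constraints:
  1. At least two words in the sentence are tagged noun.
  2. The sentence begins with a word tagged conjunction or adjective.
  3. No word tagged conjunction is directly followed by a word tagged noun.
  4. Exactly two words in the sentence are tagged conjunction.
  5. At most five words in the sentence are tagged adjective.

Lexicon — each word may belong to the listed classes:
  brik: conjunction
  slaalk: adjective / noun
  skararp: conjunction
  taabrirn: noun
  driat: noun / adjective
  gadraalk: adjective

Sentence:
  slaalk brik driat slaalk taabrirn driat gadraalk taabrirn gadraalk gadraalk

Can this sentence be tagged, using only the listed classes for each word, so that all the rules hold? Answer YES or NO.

Candidates per position — 1:slaalk {adjective,noun}; 2:brik {conjunction}; 3:driat {noun,adjective}; 4:slaalk {adjective,noun}; 5:taabrirn {noun}; 6:driat {noun,adjective}; 7:gadraalk {adjective}; 8:taabrirn {noun}; 9:gadraalk {adjective}; 10:gadraalk {adjective}.
Rule 4 cannot be satisfied by any choice of tags from the lexicon.
So there is no consistent tagging.

NO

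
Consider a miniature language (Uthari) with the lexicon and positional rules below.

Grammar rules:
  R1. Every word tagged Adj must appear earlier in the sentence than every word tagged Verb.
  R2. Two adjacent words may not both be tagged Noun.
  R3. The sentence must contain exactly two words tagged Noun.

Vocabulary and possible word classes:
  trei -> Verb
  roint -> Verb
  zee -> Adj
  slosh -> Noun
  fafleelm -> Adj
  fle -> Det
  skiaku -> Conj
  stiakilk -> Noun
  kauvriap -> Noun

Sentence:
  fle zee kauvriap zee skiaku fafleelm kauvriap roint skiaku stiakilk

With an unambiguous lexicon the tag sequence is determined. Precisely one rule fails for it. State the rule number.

3

Fixed tagging: Det Adj Noun Adj Conj Adj Noun Verb Conj Noun.
Checking each rule: R1 ok, R2 ok, R3 fails.
Only rule 3 fails.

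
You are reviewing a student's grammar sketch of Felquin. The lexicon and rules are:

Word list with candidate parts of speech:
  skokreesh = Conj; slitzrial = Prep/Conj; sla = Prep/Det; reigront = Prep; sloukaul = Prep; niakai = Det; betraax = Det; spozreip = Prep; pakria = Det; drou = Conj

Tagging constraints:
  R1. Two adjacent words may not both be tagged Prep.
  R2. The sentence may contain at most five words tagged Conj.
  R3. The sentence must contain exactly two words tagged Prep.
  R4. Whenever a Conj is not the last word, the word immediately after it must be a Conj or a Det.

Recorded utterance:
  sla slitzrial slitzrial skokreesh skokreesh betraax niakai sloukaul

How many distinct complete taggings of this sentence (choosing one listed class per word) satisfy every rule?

Candidates per position — 1:sla {Prep,Det}; 2:slitzrial {Prep,Conj}; 3:slitzrial {Prep,Conj}; 4:skokreesh {Conj}; 5:skokreesh {Conj}; 6:betraax {Det}; 7:niakai {Det}; 8:sloukaul {Prep}.
There are 8 candidate sequences in total.
The sequences that satisfy every rule: Prep Conj Conj Conj Conj Det Det Prep; Det Prep Conj Conj Conj Det Det Prep.
Count = 2.

2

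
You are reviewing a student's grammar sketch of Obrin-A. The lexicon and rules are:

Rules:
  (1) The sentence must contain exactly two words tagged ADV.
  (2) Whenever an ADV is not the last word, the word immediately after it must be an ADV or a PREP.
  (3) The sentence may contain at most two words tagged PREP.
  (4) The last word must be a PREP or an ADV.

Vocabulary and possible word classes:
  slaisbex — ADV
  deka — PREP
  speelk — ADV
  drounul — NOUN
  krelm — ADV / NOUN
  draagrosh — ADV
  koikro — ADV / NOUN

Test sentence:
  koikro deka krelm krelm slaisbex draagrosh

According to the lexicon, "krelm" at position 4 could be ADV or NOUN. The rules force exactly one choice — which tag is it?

Candidates per position — 1:koikro {ADV,NOUN}; 2:deka {PREP}; 3:krelm {ADV,NOUN}; 4:krelm {ADV,NOUN}; 5:slaisbex {ADV}; 6:draagrosh {ADV}.
If word 1 were ADV, no tagging could satisfy rule 1; so word 1 is NOUN.
If word 3 were ADV, no tagging could satisfy rule 1; so word 3 is NOUN.
If word 4 were ADV, no tagging could satisfy rule 1; so word 4 is NOUN.
The unique satisfying tagging is: NOUN PREP NOUN NOUN ADV ADV.
Verifying each rule — rule 1 ✓; rule 2 ✓; rule 3 ✓; rule 4 ✓.

NOUN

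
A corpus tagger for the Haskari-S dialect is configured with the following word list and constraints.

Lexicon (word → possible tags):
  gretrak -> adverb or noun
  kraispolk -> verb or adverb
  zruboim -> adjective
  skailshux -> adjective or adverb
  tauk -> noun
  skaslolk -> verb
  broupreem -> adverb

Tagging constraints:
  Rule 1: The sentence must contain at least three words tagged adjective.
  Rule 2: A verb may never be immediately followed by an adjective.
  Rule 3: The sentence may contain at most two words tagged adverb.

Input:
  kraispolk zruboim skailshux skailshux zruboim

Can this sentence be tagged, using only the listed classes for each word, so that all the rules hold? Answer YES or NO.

YES

Candidates per position — 1:kraispolk {verb,adverb}; 2:zruboim {adjective}; 3:skailshux {adjective,adverb}; 4:skailshux {adjective,adverb}; 5:zruboim {adjective}.
One satisfying assignment: adverb adjective adjective adjective adjective.
Check: rule 1 ✓; rule 2 ✓; rule 3 ✓.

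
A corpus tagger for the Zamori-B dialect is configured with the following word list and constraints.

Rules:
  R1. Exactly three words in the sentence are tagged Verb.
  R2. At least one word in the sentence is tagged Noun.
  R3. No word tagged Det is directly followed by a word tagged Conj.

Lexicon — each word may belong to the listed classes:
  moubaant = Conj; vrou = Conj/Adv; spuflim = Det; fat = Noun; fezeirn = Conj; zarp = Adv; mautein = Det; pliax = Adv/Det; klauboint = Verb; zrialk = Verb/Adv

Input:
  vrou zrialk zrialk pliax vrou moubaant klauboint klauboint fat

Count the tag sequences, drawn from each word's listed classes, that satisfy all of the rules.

Candidates per position — 1:vrou {Conj,Adv}; 2:zrialk {Verb,Adv}; 3:zrialk {Verb,Adv}; 4:pliax {Adv,Det}; 5:vrou {Conj,Adv}; 6:moubaant {Conj}; 7:klauboint {Verb}; 8:klauboint {Verb}; 9:fat {Noun}.
There are 32 candidate sequences in total.
Checking each against the rules leaves 12 sequences.
Count = 12.

12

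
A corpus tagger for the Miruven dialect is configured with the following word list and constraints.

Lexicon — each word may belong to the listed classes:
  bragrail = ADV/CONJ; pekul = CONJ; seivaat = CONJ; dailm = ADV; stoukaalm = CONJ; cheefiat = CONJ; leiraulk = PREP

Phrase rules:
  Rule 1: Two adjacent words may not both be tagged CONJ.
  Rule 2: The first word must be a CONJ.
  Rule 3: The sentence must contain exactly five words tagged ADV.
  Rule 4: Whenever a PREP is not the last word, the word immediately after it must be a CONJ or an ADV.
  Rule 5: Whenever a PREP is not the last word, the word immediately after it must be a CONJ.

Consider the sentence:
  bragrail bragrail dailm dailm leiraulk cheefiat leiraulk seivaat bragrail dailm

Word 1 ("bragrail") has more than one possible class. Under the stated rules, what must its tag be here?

Candidates per position — 1:bragrail {ADV,CONJ}; 2:bragrail {ADV,CONJ}; 3:dailm {ADV}; 4:dailm {ADV}; 5:leiraulk {PREP}; 6:cheefiat {CONJ}; 7:leiraulk {PREP}; 8:seivaat {CONJ}; 9:bragrail {ADV,CONJ}; 10:dailm {ADV}.
At position 1, choosing ADV makes rule 2 impossible to satisfy; hence CONJ.
At position 2, choosing CONJ makes rule 1 impossible to satisfy; hence ADV.
At position 9, choosing CONJ makes rule 1 impossible to satisfy; hence ADV.
The only consistent sequence is: CONJ ADV ADV ADV PREP CONJ PREP CONJ ADV ADV.
Check: rule 1 ✓; rule 2 ✓; rule 3 ✓; rule 4 ✓; rule 5 ✓.

CONJ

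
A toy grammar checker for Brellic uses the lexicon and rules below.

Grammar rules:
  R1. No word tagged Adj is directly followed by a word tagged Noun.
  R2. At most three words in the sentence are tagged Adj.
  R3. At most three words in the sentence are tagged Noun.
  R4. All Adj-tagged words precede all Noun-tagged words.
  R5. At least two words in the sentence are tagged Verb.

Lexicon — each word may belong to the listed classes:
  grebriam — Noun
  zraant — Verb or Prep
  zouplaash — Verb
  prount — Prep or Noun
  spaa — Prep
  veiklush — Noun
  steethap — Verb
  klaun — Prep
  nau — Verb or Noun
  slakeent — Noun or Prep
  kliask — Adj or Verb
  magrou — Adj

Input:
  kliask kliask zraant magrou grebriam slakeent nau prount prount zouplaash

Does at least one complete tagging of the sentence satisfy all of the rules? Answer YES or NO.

Candidates per position — 1:kliask {Adj,Verb}; 2:kliask {Adj,Verb}; 3:zraant {Verb,Prep}; 4:magrou {Adj}; 5:grebriam {Noun}; 6:slakeent {Noun,Prep}; 7:nau {Verb,Noun}; 8:prount {Prep,Noun}; 9:prount {Prep,Noun}; 10:zouplaash {Verb}.
Rule 1 cannot be satisfied by any choice of tags from the lexicon.
So there is no consistent tagging.

NO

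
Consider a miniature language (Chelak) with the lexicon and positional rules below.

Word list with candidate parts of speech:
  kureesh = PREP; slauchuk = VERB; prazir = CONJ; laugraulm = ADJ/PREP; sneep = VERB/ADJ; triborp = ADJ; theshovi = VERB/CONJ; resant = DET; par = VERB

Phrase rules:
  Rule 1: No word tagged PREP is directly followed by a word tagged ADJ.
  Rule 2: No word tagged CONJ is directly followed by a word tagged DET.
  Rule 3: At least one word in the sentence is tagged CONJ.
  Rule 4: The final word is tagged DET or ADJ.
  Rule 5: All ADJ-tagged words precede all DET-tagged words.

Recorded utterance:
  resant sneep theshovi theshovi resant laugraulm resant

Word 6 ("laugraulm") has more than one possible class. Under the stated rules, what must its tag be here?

PREP

Candidates per position — 1:resant {DET}; 2:sneep {VERB,ADJ}; 3:theshovi {VERB,CONJ}; 4:theshovi {VERB,CONJ}; 5:resant {DET}; 6:laugraulm {ADJ,PREP}; 7:resant {DET}.
Position 2: ADJ is ruled out by rule 5; that leaves VERB.
Position 4: CONJ is ruled out by rule 2; that leaves VERB.
Position 6: ADJ is ruled out by rule 5; that leaves PREP.
Position 3: VERB is ruled out by rule 3; that leaves CONJ.
The unique satisfying tagging is: DET VERB CONJ VERB DET PREP DET.
Rule-by-rule: rule 1 ✓; rule 2 ✓; rule 3 ✓; rule 4 ✓; rule 5 ✓.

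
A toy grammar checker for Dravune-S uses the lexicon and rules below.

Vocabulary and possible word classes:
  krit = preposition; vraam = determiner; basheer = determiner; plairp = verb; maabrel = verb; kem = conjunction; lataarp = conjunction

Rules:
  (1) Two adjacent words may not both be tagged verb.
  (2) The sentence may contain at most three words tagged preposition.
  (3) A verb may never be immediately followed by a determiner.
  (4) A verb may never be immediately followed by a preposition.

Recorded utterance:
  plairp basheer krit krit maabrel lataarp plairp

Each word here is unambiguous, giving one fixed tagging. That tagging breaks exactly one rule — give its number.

3

Fixed tagging: verb determiner preposition preposition verb conjunction verb.
Rule check: R1 holds, R2 holds, R3 violated, R4 holds.
Only rule 3 fails.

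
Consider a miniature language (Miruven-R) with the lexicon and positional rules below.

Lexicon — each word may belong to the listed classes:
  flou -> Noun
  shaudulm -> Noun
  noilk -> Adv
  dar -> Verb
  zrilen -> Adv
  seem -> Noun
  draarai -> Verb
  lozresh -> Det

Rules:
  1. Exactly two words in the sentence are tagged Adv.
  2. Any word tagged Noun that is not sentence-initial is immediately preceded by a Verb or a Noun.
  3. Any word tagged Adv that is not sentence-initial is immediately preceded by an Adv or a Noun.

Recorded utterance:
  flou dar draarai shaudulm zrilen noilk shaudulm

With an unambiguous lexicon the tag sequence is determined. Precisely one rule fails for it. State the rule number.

2

Fixed tagging: Noun Verb Verb Noun Adv Adv Noun.
Rule check: R1 ok, R2 fails, R3 ok.
Only rule 2 fails.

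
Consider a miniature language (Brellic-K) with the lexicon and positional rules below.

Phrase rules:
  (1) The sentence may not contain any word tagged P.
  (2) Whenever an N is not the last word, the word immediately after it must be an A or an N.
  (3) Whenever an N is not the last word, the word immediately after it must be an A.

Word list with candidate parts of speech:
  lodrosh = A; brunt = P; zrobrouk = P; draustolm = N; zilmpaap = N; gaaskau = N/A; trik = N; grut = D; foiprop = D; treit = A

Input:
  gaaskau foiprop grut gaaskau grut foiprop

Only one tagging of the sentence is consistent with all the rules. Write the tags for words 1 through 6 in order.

A D D A D D

Candidates per position — 1:gaaskau {N,A}; 2:foiprop {D}; 3:grut {D}; 4:gaaskau {N,A}; 5:grut {D}; 6:foiprop {D}.
Word 1 cannot be N — rule 2 would then fail for every completion. It is A.
Word 4 cannot be N — rule 2 would then fail for every completion. It is A.
The only consistent sequence is: A D D A D D.
Verifying each rule — rule 1 satisfied; rule 2 satisfied; rule 3 satisfied.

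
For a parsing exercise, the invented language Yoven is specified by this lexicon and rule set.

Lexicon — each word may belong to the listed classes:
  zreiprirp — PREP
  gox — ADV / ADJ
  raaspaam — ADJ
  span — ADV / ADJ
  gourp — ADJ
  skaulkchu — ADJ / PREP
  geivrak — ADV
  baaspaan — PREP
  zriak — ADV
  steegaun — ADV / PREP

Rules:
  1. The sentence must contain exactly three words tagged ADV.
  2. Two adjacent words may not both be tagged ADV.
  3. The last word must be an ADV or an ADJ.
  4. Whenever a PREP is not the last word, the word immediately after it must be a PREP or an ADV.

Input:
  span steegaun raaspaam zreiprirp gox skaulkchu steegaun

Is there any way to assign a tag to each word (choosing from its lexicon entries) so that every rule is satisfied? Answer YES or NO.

YES

Candidates per position — 1:span {ADV,ADJ}; 2:steegaun {ADV,PREP}; 3:raaspaam {ADJ}; 4:zreiprirp {PREP}; 5:gox {ADV,ADJ}; 6:skaulkchu {ADJ,PREP}; 7:steegaun {ADV,PREP}.
One satisfying assignment: ADJ ADV ADJ PREP ADV ADJ ADV.
Check: rule 1 holds; rule 2 holds; rule 3 holds; rule 4 holds.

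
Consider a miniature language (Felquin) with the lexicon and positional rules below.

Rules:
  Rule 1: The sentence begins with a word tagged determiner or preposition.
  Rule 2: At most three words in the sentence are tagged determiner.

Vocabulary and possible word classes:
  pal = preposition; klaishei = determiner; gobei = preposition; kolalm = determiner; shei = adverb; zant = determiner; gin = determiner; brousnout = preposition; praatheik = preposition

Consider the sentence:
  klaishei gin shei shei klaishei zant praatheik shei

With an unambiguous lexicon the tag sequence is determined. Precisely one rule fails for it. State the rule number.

Fixed tagging: determiner determiner adverb adverb determiner determiner preposition adverb.
Applying the rules: R1 pass, R2 fail.
Only rule 2 fails.

2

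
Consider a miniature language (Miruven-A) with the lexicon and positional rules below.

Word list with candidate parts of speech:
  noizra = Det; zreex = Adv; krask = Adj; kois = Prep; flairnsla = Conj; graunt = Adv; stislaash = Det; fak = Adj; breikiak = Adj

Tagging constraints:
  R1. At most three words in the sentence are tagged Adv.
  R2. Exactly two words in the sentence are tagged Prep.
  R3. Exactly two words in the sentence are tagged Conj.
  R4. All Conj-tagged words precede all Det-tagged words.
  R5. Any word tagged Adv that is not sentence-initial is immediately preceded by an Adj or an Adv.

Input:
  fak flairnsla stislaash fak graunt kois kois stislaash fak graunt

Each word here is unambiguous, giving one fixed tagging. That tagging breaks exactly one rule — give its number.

Fixed tagging: Adj Conj Det Adj Adv Prep Prep Det Adj Adv.
Rule check: R1 ok, R2 ok, R3 fails, R4 ok, R5 ok.
Only rule 3 fails.

3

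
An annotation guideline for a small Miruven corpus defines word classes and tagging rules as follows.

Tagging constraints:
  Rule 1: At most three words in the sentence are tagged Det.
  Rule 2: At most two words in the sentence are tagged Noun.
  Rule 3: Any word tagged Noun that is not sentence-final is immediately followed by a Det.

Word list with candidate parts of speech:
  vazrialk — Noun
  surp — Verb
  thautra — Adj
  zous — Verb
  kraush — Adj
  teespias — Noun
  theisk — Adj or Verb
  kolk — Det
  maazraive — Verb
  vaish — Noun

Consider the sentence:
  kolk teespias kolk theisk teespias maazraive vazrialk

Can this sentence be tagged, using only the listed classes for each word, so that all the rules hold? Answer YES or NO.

Candidates per position — 1:kolk {Det}; 2:teespias {Noun}; 3:kolk {Det}; 4:theisk {Adj,Verb}; 5:teespias {Noun}; 6:maazraive {Verb}; 7:vazrialk {Noun}.
Rule 2 cannot be satisfied by any choice of tags from the lexicon.
So there is no consistent tagging.

NO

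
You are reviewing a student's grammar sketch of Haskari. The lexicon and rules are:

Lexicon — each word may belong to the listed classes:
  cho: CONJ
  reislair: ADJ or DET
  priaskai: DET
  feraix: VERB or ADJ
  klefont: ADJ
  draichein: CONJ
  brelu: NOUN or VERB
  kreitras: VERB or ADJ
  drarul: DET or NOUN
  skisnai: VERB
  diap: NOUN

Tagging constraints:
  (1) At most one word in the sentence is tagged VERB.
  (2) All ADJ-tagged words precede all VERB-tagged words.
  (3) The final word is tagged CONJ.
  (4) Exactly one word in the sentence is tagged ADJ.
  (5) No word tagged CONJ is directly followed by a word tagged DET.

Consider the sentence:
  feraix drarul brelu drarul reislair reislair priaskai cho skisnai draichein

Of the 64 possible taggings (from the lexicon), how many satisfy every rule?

4

Candidates per position — 1:feraix {VERB,ADJ}; 2:drarul {DET,NOUN}; 3:brelu {NOUN,VERB}; 4:drarul {DET,NOUN}; 5:reislair {ADJ,DET}; 6:reislair {ADJ,DET}; 7:priaskai {DET}; 8:cho {CONJ}; 9:skisnai {VERB}; 10:draichein {CONJ}.
There are 64 candidate sequences in total.
The sequences that satisfy every rule: ADJ DET NOUN DET DET DET DET CONJ VERB CONJ; ADJ DET NOUN NOUN DET DET DET CONJ VERB CONJ; ADJ NOUN NOUN DET DET DET DET CONJ VERB CONJ; ADJ NOUN NOUN NOUN DET DET DET CONJ VERB CONJ.
Count = 4.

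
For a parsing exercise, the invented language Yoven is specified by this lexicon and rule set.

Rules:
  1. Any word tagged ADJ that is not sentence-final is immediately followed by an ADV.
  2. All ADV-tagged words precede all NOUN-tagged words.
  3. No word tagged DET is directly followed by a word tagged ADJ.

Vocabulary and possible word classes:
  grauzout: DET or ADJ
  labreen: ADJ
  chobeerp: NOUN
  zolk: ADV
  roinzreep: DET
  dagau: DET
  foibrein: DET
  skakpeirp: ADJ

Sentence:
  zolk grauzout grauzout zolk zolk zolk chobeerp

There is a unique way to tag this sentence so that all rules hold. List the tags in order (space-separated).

ADV DET DET ADV ADV ADV NOUN

Candidates per position — 1:zolk {ADV}; 2:grauzout {DET,ADJ}; 3:grauzout {DET,ADJ}; 4:zolk {ADV}; 5:zolk {ADV}; 6:zolk {ADV}; 7:chobeerp {NOUN}.
Position 2: ADJ is ruled out by rule 1; that leaves DET.
Position 3: ADJ is ruled out by rule 3; that leaves DET.
So the tagging must be: ADV DET DET ADV ADV ADV NOUN.
Checking: rule 1 ✓; rule 2 ✓; rule 3 ✓.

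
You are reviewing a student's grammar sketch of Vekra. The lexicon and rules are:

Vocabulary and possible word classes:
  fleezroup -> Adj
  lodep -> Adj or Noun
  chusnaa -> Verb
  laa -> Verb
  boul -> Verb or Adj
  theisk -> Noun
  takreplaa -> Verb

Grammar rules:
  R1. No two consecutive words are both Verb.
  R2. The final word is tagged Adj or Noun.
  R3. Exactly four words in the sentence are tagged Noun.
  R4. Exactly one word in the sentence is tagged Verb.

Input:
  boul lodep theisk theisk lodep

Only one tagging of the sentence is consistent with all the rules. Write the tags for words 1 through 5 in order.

Verb Noun Noun Noun Noun

Candidates per position — 1:boul {Verb,Adj}; 2:lodep {Adj,Noun}; 3:theisk {Noun}; 4:theisk {Noun}; 5:lodep {Adj,Noun}.
At position 1, choosing Adj makes rule 4 impossible to satisfy; hence Verb.
At position 2, choosing Adj makes rule 3 impossible to satisfy; hence Noun.
At position 5, choosing Adj makes rule 3 impossible to satisfy; hence Noun.
That leaves exactly one tagging: Verb Noun Noun Noun Noun.
Checking: rule 1 satisfied; rule 2 satisfied; rule 3 satisfied; rule 4 satisfied.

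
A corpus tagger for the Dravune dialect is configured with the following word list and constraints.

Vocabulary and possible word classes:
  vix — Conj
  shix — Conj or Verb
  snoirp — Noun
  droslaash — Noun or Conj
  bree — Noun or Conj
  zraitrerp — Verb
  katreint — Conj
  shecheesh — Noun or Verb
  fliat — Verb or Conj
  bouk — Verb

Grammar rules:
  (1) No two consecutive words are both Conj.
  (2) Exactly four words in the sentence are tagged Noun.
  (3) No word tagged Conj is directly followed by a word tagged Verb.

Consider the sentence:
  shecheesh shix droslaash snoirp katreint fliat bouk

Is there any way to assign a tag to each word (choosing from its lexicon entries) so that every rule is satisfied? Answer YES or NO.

Candidates per position — 1:shecheesh {Noun,Verb}; 2:shix {Conj,Verb}; 3:droslaash {Noun,Conj}; 4:snoirp {Noun}; 5:katreint {Conj}; 6:fliat {Verb,Conj}; 7:bouk {Verb}.
Rule 2 cannot be satisfied by any choice of tags from the lexicon.
So there is no consistent tagging.

NO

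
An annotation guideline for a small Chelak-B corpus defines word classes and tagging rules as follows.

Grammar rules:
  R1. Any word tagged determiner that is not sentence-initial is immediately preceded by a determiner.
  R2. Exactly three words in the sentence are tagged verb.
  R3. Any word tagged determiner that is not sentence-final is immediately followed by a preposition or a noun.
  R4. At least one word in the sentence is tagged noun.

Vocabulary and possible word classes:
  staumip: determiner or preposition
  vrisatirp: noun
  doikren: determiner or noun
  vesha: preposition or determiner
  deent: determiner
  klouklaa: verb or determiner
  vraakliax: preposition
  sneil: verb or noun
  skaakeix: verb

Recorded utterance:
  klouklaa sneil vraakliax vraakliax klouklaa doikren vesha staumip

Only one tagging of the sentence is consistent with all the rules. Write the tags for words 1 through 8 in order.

Candidates per position — 1:klouklaa {verb,determiner}; 2:sneil {verb,noun}; 3:vraakliax {preposition}; 4:vraakliax {preposition}; 5:klouklaa {verb,determiner}; 6:doikren {determiner,noun}; 7:vesha {preposition,determiner}; 8:staumip {determiner,preposition}.
At position 1, choosing determiner makes rule 2 impossible to satisfy; hence verb.
At position 2, choosing noun makes rule 2 impossible to satisfy; hence verb.
At position 5, choosing determiner makes rule 1 impossible to satisfy; hence verb.
At position 6, choosing determiner makes rule 1 impossible to satisfy; hence noun.
At position 7, choosing determiner makes rule 1 impossible to satisfy; hence preposition.
At position 8, choosing determiner makes rule 1 impossible to satisfy; hence preposition.
The unique satisfying tagging is: verb verb preposition preposition verb noun preposition preposition.
Rule-by-rule: rule 1 ✓; rule 2 ✓; rule 3 ✓; rule 4 ✓.

verb verb preposition preposition verb noun preposition preposition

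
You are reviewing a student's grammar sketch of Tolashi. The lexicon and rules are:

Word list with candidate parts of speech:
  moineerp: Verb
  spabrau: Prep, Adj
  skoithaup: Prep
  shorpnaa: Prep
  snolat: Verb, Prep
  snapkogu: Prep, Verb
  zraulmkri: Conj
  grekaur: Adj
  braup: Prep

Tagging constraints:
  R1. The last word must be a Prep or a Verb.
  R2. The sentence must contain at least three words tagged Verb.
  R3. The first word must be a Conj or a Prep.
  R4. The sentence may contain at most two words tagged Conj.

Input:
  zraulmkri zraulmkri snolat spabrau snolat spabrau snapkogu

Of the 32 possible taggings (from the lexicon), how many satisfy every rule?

Candidates per position — 1:zraulmkri {Conj}; 2:zraulmkri {Conj}; 3:snolat {Verb,Prep}; 4:spabrau {Prep,Adj}; 5:snolat {Verb,Prep}; 6:spabrau {Prep,Adj}; 7:snapkogu {Prep,Verb}.
There are 32 candidate sequences in total.
The sequences that satisfy every rule: Conj Conj Verb Prep Verb Prep Verb; Conj Conj Verb Prep Verb Adj Verb; Conj Conj Verb Adj Verb Prep Verb; Conj Conj Verb Adj Verb Adj Verb.
Count = 4.

4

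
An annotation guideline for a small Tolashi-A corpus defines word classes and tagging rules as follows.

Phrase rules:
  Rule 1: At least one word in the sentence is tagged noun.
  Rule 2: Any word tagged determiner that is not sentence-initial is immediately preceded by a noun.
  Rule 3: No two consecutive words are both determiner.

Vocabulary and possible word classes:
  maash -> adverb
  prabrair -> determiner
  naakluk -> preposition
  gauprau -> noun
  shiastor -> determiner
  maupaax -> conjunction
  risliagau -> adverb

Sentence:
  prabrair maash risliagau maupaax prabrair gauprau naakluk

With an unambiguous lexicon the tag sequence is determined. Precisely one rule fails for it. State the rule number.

Fixed tagging: determiner adverb adverb conjunction determiner noun preposition.
Checking each rule: R1 holds, R2 violated, R3 holds.
Only rule 2 fails.

2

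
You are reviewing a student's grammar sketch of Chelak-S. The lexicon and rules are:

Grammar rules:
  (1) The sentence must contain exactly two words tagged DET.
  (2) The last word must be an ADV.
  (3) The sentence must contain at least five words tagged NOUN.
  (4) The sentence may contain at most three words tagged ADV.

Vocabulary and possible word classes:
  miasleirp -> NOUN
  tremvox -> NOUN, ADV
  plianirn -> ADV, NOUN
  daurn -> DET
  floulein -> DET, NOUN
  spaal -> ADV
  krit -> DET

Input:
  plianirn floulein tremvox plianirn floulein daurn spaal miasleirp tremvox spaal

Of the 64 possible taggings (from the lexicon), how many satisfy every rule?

10

Candidates per position — 1:plianirn {ADV,NOUN}; 2:floulein {DET,NOUN}; 3:tremvox {NOUN,ADV}; 4:plianirn {ADV,NOUN}; 5:floulein {DET,NOUN}; 6:daurn {DET}; 7:spaal {ADV}; 8:miasleirp {NOUN}; 9:tremvox {NOUN,ADV}; 10:spaal {ADV}.
There are 64 candidate sequences in total.
Checking each against the rules leaves 10 sequences.
Count = 10.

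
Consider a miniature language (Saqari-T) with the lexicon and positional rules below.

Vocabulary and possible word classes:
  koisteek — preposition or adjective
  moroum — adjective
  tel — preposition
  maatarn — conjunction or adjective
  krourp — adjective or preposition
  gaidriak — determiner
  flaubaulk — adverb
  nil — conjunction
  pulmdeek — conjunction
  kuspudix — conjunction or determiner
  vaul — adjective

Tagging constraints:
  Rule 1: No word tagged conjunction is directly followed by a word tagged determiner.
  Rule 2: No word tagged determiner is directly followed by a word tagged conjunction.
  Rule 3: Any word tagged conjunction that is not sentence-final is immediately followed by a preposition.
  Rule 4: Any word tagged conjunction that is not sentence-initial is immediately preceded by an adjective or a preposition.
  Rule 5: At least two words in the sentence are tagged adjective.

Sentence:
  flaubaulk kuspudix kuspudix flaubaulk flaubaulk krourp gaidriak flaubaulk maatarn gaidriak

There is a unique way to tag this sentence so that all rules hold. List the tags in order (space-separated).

Candidates per position — 1:flaubaulk {adverb}; 2:kuspudix {conjunction,determiner}; 3:kuspudix {conjunction,determiner}; 4:flaubaulk {adverb}; 5:flaubaulk {adverb}; 6:krourp {adjective,preposition}; 7:gaidriak {determiner}; 8:flaubaulk {adverb}; 9:maatarn {conjunction,adjective}; 10:gaidriak {determiner}.
Word 2 cannot be conjunction — rule 3 would then fail for every completion. It is determiner.
Word 3 cannot be conjunction — rule 2 would then fail for every completion. It is determiner.
Word 6 cannot be preposition — rule 5 would then fail for every completion. It is adjective.
Word 9 cannot be conjunction — rule 1 would then fail for every completion. It is adjective.
That leaves exactly one tagging: adverb determiner determiner adverb adverb adjective determiner adverb adjective determiner.
Verifying each rule — rule 1 ✓; rule 2 ✓; rule 3 ✓; rule 4 ✓; rule 5 ✓.

adverb determiner determiner adverb adverb adjective determiner adverb adjective determiner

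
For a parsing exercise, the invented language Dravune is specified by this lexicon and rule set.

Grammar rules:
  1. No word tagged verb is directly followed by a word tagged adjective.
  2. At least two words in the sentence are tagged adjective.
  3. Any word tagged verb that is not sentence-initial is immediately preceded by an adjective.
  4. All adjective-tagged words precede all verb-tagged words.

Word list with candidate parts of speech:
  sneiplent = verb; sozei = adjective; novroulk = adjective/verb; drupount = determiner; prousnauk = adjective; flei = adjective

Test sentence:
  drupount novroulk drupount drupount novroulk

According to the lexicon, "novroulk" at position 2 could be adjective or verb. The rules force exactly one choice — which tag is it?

adjective

Candidates per position — 1:drupount {determiner}; 2:novroulk {adjective,verb}; 3:drupount {determiner}; 4:drupount {determiner}; 5:novroulk {adjective,verb}.
At position 2, choosing verb makes rule 2 impossible to satisfy; hence adjective.
At position 5, choosing verb makes rule 2 impossible to satisfy; hence adjective.
So the tagging must be: determiner adjective determiner determiner adjective.
Check: rule 1 ✓; rule 2 ✓; rule 3 ✓; rule 4 ✓.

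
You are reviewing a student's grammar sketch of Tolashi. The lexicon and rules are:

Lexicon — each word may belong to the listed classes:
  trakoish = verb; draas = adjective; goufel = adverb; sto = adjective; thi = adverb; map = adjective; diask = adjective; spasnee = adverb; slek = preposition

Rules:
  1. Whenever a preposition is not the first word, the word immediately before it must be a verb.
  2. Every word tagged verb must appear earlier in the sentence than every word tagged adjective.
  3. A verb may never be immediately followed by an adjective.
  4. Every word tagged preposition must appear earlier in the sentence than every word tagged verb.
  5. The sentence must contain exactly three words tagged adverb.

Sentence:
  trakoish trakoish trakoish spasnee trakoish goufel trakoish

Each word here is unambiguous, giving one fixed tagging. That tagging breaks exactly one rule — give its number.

Fixed tagging: verb verb verb adverb verb adverb verb.
Rule check: R1 holds, R2 holds, R3 holds, R4 holds, R5 violated.
Only rule 5 fails.

5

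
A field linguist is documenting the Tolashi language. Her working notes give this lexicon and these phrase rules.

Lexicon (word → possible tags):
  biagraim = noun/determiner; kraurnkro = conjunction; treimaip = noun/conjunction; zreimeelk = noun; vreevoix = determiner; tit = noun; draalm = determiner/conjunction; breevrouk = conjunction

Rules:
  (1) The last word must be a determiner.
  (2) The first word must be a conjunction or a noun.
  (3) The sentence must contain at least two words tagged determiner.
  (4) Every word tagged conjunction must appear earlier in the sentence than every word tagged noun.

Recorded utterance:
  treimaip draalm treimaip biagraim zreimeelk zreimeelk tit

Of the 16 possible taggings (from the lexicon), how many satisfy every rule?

Candidates per position — 1:treimaip {noun,conjunction}; 2:draalm {determiner,conjunction}; 3:treimaip {noun,conjunction}; 4:biagraim {noun,determiner}; 5:zreimeelk {noun}; 6:zreimeelk {noun}; 7:tit {noun}.
There are 16 candidate sequences in total.
Rule 1 cannot be satisfied by any choice of tags from the lexicon.
So there is no consistent tagging.
Count = 0.

0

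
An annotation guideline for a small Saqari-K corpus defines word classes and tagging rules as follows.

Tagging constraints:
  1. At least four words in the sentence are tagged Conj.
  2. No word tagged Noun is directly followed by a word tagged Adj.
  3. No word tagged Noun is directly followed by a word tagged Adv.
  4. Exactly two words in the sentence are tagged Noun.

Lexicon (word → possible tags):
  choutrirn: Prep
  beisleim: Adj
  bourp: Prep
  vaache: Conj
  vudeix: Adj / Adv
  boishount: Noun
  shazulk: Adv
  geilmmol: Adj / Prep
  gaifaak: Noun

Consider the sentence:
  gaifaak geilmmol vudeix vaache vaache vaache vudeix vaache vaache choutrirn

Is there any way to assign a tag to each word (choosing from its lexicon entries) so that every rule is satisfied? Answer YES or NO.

NO

Candidates per position — 1:gaifaak {Noun}; 2:geilmmol {Adj,Prep}; 3:vudeix {Adj,Adv}; 4:vaache {Conj}; 5:vaache {Conj}; 6:vaache {Conj}; 7:vudeix {Adj,Adv}; 8:vaache {Conj}; 9:vaache {Conj}; 10:choutrirn {Prep}.
Rule 4 cannot be satisfied by any choice of tags from the lexicon.
So there is no consistent tagging.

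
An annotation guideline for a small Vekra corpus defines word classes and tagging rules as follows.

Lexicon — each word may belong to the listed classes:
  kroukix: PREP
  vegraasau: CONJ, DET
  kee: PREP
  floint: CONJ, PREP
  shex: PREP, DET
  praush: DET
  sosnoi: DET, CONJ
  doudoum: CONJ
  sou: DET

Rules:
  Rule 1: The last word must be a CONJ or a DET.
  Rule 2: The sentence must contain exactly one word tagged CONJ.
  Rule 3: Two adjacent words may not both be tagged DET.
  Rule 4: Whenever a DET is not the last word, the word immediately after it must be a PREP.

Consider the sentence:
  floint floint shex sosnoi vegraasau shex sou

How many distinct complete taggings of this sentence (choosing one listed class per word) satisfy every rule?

1

Candidates per position — 1:floint {CONJ,PREP}; 2:floint {CONJ,PREP}; 3:shex {PREP,DET}; 4:sosnoi {DET,CONJ}; 5:vegraasau {CONJ,DET}; 6:shex {PREP,DET}; 7:sou {DET}.
There are 64 candidate sequences in total.
The sequences that satisfy every rule: PREP PREP PREP CONJ DET PREP DET.
Count = 1.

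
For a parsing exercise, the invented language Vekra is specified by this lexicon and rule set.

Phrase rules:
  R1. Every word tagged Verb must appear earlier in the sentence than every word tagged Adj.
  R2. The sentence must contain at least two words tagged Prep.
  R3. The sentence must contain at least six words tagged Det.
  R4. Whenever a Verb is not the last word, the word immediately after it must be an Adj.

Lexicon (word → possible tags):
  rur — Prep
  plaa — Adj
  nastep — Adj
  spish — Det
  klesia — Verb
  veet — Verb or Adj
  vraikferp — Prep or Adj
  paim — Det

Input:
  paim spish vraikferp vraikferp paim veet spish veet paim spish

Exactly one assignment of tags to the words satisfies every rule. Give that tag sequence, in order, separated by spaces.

Candidates per position — 1:paim {Det}; 2:spish {Det}; 3:vraikferp {Prep,Adj}; 4:vraikferp {Prep,Adj}; 5:paim {Det}; 6:veet {Verb,Adj}; 7:spish {Det}; 8:veet {Verb,Adj}; 9:paim {Det}; 10:spish {Det}.
Position 3: Adj is ruled out by rule 2; that leaves Prep.
Position 4: Adj is ruled out by rule 2; that leaves Prep.
Position 6: Verb is ruled out by rule 4; that leaves Adj.
Position 8: Verb is ruled out by rule 1; that leaves Adj.
That leaves exactly one tagging: Det Det Prep Prep Det Adj Det Adj Det Det.
Checking: rule 1 ok; rule 2 ok; rule 3 ok; rule 4 ok.

Det Det Prep Prep Det Adj Det Adj Det Det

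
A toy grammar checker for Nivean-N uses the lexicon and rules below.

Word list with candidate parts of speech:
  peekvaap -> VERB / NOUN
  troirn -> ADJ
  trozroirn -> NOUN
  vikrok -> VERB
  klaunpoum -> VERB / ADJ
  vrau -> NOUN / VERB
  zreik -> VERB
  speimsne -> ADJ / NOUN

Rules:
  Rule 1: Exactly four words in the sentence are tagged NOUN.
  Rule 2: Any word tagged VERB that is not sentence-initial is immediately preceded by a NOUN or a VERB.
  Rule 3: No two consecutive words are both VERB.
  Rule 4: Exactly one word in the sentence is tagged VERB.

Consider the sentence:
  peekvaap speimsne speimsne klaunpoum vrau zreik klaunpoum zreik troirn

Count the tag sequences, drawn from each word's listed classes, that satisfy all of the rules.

Candidates per position — 1:peekvaap {VERB,NOUN}; 2:speimsne {ADJ,NOUN}; 3:speimsne {ADJ,NOUN}; 4:klaunpoum {VERB,ADJ}; 5:vrau {NOUN,VERB}; 6:zreik {VERB}; 7:klaunpoum {VERB,ADJ}; 8:zreik {VERB}; 9:troirn {ADJ}.
There are 64 candidate sequences in total.
Rule 4 cannot be satisfied by any choice of tags from the lexicon.
So there is no consistent tagging.
Count = 0.

0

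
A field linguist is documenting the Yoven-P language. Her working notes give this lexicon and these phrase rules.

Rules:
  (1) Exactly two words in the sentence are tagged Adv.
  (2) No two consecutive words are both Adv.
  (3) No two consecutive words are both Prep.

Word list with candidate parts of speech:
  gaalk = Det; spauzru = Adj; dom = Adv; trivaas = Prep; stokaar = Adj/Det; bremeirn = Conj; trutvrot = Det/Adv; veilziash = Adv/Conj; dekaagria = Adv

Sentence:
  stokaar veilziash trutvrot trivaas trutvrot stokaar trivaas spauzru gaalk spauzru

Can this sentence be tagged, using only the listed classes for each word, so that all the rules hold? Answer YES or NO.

YES

Candidates per position — 1:stokaar {Adj,Det}; 2:veilziash {Adv,Conj}; 3:trutvrot {Det,Adv}; 4:trivaas {Prep}; 5:trutvrot {Det,Adv}; 6:stokaar {Adj,Det}; 7:trivaas {Prep}; 8:spauzru {Adj}; 9:gaalk {Det}; 10:spauzru {Adj}.
One satisfying assignment: Det Conj Adv Prep Adv Adj Prep Adj Det Adj.
Check: rule 1 holds; rule 2 holds; rule 3 holds.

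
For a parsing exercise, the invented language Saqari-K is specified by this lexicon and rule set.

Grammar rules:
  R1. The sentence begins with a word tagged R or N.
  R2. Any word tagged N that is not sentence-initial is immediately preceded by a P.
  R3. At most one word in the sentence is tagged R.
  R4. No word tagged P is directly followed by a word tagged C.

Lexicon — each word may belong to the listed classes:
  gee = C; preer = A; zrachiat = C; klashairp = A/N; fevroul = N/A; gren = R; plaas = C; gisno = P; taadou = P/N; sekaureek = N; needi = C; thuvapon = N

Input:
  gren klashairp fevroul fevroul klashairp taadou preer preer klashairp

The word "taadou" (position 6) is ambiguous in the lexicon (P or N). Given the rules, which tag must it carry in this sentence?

P

Candidates per position — 1:gren {R}; 2:klashairp {A,N}; 3:fevroul {N,A}; 4:fevroul {N,A}; 5:klashairp {A,N}; 6:taadou {P,N}; 7:preer {A}; 8:preer {A}; 9:klashairp {A,N}.
Word 2 cannot be N — rule 2 would then fail for every completion. It is A.
Word 3 cannot be N — rule 2 would then fail for every completion. It is A.
Word 4 cannot be N — rule 2 would then fail for every completion. It is A.
Word 5 cannot be N — rule 2 would then fail for every completion. It is A.
Word 6 cannot be N — rule 2 would then fail for every completion. It is P.
Word 9 cannot be N — rule 2 would then fail for every completion. It is A.
The unique satisfying tagging is: R A A A A P A A A.
Check: rule 1 ok; rule 2 ok; rule 3 ok; rule 4 ok.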